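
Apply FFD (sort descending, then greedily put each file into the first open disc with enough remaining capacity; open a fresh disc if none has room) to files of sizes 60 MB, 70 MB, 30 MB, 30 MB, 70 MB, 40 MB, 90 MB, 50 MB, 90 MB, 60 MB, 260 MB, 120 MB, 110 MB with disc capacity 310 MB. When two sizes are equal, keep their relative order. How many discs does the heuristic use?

4

Sorted descending: 260, 120, 110, 90, 90, 70, 70, 60, 60, 50, 40, 30, 30.
  260 → disc 1 (new)  [load 260/310]
  120 → disc 2 (new)  [load 120/310]
  110 → disc 2  [load 230/310]
  90 → disc 3 (new)  [load 90/310]
  90 → disc 3  [load 180/310]
  70 → disc 2  [load 300/310]
  70 → disc 3  [load 250/310]
  60 → disc 3  [load 310/310]
  60 → disc 4 (new)  [load 60/310]
  50 → disc 1  [load 310/310]
  40 → disc 4  [load 100/310]
  30 → disc 4  [load 130/310]
  30 → disc 4  [load 160/310]
4 discs opened.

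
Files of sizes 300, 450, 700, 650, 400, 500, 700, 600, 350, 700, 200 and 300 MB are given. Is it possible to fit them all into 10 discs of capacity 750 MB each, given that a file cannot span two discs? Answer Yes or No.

Yes

A valid assignment using 9 discs:
  disc 1: 700 = 700
  disc 2: 700 = 700
  disc 3: 700 = 700
  disc 4: 650 = 650
  disc 5: 600 = 600
  disc 6: 500 + 200 = 700
  disc 7: 450 + 300 = 750
  disc 8: 400 + 350 = 750
  disc 9: 300 = 300
That uses only 9 ≤ 10, so 10 discs are enough.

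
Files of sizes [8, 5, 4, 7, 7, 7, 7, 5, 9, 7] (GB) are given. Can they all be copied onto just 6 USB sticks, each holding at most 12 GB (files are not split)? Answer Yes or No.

No

Total = 66 GB; ⌈66/12⌉ = 6.
7 files each exceed half the capacity and cannot share a USB stick, forcing at least 7 USB sticks.
At least 7 USB sticks are required, but only 6 are allowed.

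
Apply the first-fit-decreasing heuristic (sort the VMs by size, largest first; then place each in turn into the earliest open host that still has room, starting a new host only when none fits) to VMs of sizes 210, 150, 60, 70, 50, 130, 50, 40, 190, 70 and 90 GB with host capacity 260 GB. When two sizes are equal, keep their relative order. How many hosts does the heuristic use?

5

Sorted descending: 210, 190, 150, 130, 90, 70, 70, 60, 50, 50, 40.
  210 → host 1 (new)  [load 210/260]
  190 → host 2 (new)  [load 190/260]
  150 → host 3 (new)  [load 150/260]
  130 → host 4 (new)  [load 130/260]
  90 → host 3  [load 240/260]
  70 → host 2  [load 260/260]
  70 → host 4  [load 200/260]
  60 → host 4  [load 260/260]
  50 → host 1  [load 260/260]
  50 → host 5 (new)  [load 50/260]
  40 → host 5  [load 90/260]
5 hosts opened.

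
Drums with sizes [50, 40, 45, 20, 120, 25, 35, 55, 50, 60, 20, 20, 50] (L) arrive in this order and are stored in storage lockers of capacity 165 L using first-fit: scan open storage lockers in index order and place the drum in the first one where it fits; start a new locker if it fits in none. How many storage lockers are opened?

  50 → locker 1 (new)  [load 50/165]
  40 → locker 1  [load 90/165]
  45 → locker 1  [load 135/165]
  20 → locker 1  [load 155/165]
  120 → locker 2 (new)  [load 120/165]
  25 → locker 2  [load 145/165]
  35 → locker 3 (new)  [load 35/165]
  55 → locker 3  [load 90/165]
  50 → locker 3  [load 140/165]
  60 → locker 4 (new)  [load 60/165]
  20 → locker 2  [load 165/165]
  20 → locker 3  [load 160/165]
  50 → locker 4  [load 110/165]
4 storage lockers opened.

4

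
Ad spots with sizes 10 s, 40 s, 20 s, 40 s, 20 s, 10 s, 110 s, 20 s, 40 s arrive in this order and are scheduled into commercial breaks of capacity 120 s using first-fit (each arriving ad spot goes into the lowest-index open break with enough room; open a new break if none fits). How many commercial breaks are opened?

3

  10 → break 1 (new)  [load 10/120]
  40 → break 1  [load 50/120]
  20 → break 1  [load 70/120]
  40 → break 1  [load 110/120]
  20 → break 2 (new)  [load 20/120]
  10 → break 1  [load 120/120]
  110 → break 3 (new)  [load 110/120]
  20 → break 2  [load 40/120]
  40 → break 2  [load 80/120]
3 commercial breaks opened.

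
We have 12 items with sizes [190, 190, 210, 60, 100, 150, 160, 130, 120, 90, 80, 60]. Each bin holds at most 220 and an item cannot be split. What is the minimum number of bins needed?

Total = 210 + 190 + 190 + 160 + 150 + 130 + 120 + 100 + 90 + 80 + 60 + 60 = 1540.
Lower bound: ⌈1540/220⌉ = 7 bins.
A packing using 8 bins:
  bin 1: 210 = 210
  bin 2: 190 = 190
  bin 3: 190 = 190
  bin 4: 160 + 60 = 220
  bin 5: 150 + 60 = 210
  bin 6: 130 + 90 = 220
  bin 7: 120 + 100 = 220
  bin 8: 80 = 80
No arrangement into 7 bins stays within capacity, so 8 is optimal.

8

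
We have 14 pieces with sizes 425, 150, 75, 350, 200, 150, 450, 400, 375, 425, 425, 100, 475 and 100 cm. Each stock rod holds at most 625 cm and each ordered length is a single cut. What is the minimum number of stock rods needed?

8

Total = 475 + 450 + 425 + 425 + 425 + 400 + 375 + 350 + 200 + 150 + 150 + 100 + 100 + 75 = 4100 cm.
Lower bound: ⌈4100/625⌉ = 7 stock rods.
Also, 8 pieces each exceed 625/2 cm, and no two of those can share a stock rod, so at least 8 stock rods are needed.
A packing using 8 stock rods:
  stock rod 1: 475 + 150 = 625
  stock rod 2: 450 + 150 = 600
  stock rod 3: 425 + 200 = 625
  stock rod 4: 425 + 100 + 100 = 625
  stock rod 5: 425 + 75 = 500
  stock rod 6: 400 = 400
  stock rod 7: 375 = 375
  stock rod 8: 350 = 350
This matches the lower bound, so 8 is optimal.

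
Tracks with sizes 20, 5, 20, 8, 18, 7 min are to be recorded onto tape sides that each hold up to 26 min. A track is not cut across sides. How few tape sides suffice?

4

Total = 20 + 20 + 18 + 8 + 7 + 5 = 78 min.
Lower bound: ⌈78/26⌉ = 3 tape sides.
A packing using 4 tape sides:
  side 1: 20 + 5 = 25
  side 2: 20 = 20
  side 3: 18 + 8 = 26
  side 4: 7 = 7
No arrangement into 3 tape sides stays within capacity, so 4 is optimal.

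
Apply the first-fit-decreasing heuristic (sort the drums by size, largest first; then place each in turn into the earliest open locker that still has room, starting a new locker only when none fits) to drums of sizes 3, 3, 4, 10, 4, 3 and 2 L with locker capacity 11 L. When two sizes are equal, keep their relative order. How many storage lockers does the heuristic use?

Sorted descending: 10, 4, 4, 3, 3, 3, 2.
  10 → locker 1 (new)  [load 10/11]
  4 → locker 2 (new)  [load 4/11]
  4 → locker 2  [load 8/11]
  3 → locker 2  [load 11/11]
  3 → locker 3 (new)  [load 3/11]
  3 → locker 3  [load 6/11]
  2 → locker 3  [load 8/11]
3 storage lockers opened.

3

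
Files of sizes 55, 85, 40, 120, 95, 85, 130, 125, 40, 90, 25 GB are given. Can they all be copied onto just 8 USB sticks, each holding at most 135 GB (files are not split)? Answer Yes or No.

Yes

A valid assignment using 8 USB sticks:
  USB stick 1: 130 = 130
  USB stick 2: 125 = 125
  USB stick 3: 120 = 120
  USB stick 4: 95 + 40 = 135
  USB stick 5: 90 + 40 = 130
  USB stick 6: 85 + 25 = 110
  USB stick 7: 85 = 85
  USB stick 8: 55 = 55
Every load is within 135 GB, so 8 USB sticks suffice.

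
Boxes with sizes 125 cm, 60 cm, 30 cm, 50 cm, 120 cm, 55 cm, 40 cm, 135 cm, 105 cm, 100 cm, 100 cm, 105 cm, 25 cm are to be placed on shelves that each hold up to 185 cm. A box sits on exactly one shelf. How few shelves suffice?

Total = 135 + 125 + 120 + 105 + 105 + 100 + 100 + 60 + 55 + 50 + 40 + 30 + 25 = 1050 cm.
Lower bound: ⌈1050/185⌉ = 6 shelves.
Also, 7 boxes each exceed 185/2 cm, and no two of those can share a shelf, so at least 7 shelves are needed.
A packing using 7 shelves:
  shelf 1: 135 + 50 = 185
  shelf 2: 125 + 60 = 185
  shelf 3: 120 + 55 = 175
  shelf 4: 105 + 40 + 30 = 175
  shelf 5: 105 + 25 = 130
  shelf 6: 100 = 100
  shelf 7: 100 = 100
This matches the lower bound, so 7 is optimal.

7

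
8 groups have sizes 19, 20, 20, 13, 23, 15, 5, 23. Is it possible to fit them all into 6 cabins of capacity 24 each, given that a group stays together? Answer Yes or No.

Total = 138; ⌈138/24⌉ = 6.
7 groups each exceed half the capacity and cannot share a cabin, forcing at least 7 cabins.
At least 7 cabins are required, but only 6 are allowed.

No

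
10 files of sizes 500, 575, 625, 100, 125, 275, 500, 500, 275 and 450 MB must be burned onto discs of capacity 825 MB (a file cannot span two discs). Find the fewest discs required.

6

Total = 625 + 575 + 500 + 500 + 500 + 450 + 275 + 275 + 125 + 100 = 3925 MB.
Lower bound: ⌈3925/825⌉ = 5 discs.
Also, 6 files each exceed 825/2 MB, and no two of those can share a disc, so at least 6 discs are needed.
A packing using 6 discs:
  disc 1: 625 + 125 = 750
  disc 2: 575 + 100 = 675
  disc 3: 500 + 275 = 775
  disc 4: 500 + 275 = 775
  disc 5: 500 = 500
  disc 6: 450 = 450
This matches the lower bound, so 6 is optimal.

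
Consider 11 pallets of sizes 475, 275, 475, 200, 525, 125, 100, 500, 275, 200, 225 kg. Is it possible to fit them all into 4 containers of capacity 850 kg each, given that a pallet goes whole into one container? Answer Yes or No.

No

Total = 3375 kg; ⌈3375/850⌉ = 4.
The bound of 4 does not rule out 4, but exhaustive search shows no assignment into 4 containers of capacity 850 kg exists — the minimum is 5.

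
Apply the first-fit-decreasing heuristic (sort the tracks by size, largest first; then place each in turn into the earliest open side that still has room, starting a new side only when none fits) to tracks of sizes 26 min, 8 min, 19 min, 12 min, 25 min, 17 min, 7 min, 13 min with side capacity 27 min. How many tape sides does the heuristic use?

Sorted descending: 26, 25, 19, 17, 13, 12, 8, 7.
  26 → side 1 (new)  [load 26/27]
  25 → side 2 (new)  [load 25/27]
  19 → side 3 (new)  [load 19/27]
  17 → side 4 (new)  [load 17/27]
  13 → side 5 (new)  [load 13/27]
  12 → side 5  [load 25/27]
  8 → side 3  [load 27/27]
  7 → side 4  [load 24/27]
5 tape sides opened.

5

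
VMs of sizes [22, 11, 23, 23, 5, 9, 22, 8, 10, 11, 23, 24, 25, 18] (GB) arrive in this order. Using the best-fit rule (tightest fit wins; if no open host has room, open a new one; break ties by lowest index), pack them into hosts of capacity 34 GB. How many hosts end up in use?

9

  22 → host 1 (new)  [load 22/34]
  11 → host 1  [load 33/34]
  23 → host 2 (new)  [load 23/34]
  23 → host 3 (new)  [load 23/34]
  5 → host 2  [load 28/34]
  9 → host 3  [load 32/34]
  22 → host 4 (new)  [load 22/34]
  8 → host 4  [load 30/34]
  10 → host 5 (new)  [load 10/34]
  11 → host 5  [load 21/34]
  23 → host 6 (new)  [load 23/34]
  24 → host 7 (new)  [load 24/34]
  25 → host 8 (new)  [load 25/34]
  18 → host 9 (new)  [load 18/34]
9 hosts opened.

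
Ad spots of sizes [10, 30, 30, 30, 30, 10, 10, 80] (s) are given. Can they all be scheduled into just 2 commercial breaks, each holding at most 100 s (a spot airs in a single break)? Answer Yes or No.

Total = 230 s; ⌈230/100⌉ = 3.
At least 3 commercial breaks are required, but only 2 are allowed.

No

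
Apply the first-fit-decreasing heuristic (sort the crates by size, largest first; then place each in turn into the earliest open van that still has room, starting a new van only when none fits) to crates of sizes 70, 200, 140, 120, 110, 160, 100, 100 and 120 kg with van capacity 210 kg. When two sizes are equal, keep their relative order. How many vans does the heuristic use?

7

Sorted descending: 200, 160, 140, 120, 120, 110, 100, 100, 70.
  200 → van 1 (new)  [load 200/210]
  160 → van 2 (new)  [load 160/210]
  140 → van 3 (new)  [load 140/210]
  120 → van 4 (new)  [load 120/210]
  120 → van 5 (new)  [load 120/210]
  110 → van 6 (new)  [load 110/210]
  100 → van 6  [load 210/210]
  100 → van 7 (new)  [load 100/210]
  70 → van 3  [load 210/210]
7 vans opened.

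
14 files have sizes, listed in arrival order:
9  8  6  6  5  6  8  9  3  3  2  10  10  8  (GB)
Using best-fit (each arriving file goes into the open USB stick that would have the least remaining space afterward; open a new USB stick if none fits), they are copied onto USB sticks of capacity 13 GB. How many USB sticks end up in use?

  9 → USB stick 1 (new)  [load 9/13]
  8 → USB stick 2 (new)  [load 8/13]
  6 → USB stick 3 (new)  [load 6/13]
  6 → USB stick 3  [load 12/13]
  5 → USB stick 2  [load 13/13]
  6 → USB stick 4 (new)  [load 6/13]
  8 → USB stick 5 (new)  [load 8/13]
  9 → USB stick 6 (new)  [load 9/13]
  3 → USB stick 1  [load 12/13]
  3 → USB stick 6  [load 12/13]
  2 → USB stick 5  [load 10/13]
  10 → USB stick 7 (new)  [load 10/13]
  10 → USB stick 8 (new)  [load 10/13]
  8 → USB stick 9 (new)  [load 8/13]
9 USB sticks opened.

9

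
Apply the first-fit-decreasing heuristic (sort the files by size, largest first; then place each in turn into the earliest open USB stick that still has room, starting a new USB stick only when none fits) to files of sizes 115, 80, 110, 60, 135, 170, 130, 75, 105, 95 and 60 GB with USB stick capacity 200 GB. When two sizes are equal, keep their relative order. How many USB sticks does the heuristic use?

Sorted descending: 170, 135, 130, 115, 110, 105, 95, 80, 75, 60, 60.
  170 → USB stick 1 (new)  [load 170/200]
  135 → USB stick 2 (new)  [load 135/200]
  130 → USB stick 3 (new)  [load 130/200]
  115 → USB stick 4 (new)  [load 115/200]
  110 → USB stick 5 (new)  [load 110/200]
  105 → USB stick 6 (new)  [load 105/200]
  95 → USB stick 6  [load 200/200]
  80 → USB stick 4  [load 195/200]
  75 → USB stick 5  [load 185/200]
  60 → USB stick 2  [load 195/200]
  60 → USB stick 3  [load 190/200]
6 USB sticks opened.

6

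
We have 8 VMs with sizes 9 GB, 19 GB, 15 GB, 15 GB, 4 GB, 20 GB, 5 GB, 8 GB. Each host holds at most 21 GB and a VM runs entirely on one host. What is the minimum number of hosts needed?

5

Total = 20 + 19 + 15 + 15 + 9 + 8 + 5 + 4 = 95 GB.
Lower bound: ⌈95/21⌉ = 5 hosts.
A packing using 5 hosts:
  host 1: 20 = 20
  host 2: 19 = 19
  host 3: 15 + 5 = 20
  host 4: 15 + 4 = 19
  host 5: 9 + 8 = 17
This matches the lower bound, so 5 is optimal.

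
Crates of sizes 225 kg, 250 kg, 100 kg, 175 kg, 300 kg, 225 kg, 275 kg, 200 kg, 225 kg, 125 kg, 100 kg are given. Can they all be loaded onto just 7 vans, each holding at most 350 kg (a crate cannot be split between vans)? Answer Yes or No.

Total = 2200 kg; ⌈2200/350⌉ = 7.
The bound of 7 does not rule out 7, but exhaustive search shows no assignment into 7 vans of capacity 350 kg exists — the minimum is 8.

No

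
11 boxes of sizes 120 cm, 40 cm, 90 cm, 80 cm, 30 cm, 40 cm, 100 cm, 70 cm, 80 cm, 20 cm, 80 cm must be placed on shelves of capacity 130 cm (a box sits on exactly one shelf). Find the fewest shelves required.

7

Total = 120 + 100 + 90 + 80 + 80 + 80 + 70 + 40 + 40 + 30 + 20 = 750 cm.
Lower bound: ⌈750/130⌉ = 6 shelves.
Also, 7 boxes each exceed 65 cm, and no two of those can share a shelf, so at least 7 shelves are needed.
A packing using 7 shelves:
  shelf 1: 120 = 120
  shelf 2: 100 + 30 = 130
  shelf 3: 90 + 40 = 130
  shelf 4: 80 + 40 = 120
  shelf 5: 80 + 20 = 100
  shelf 6: 80 = 80
  shelf 7: 70 = 70
This matches the lower bound, so 7 is optimal.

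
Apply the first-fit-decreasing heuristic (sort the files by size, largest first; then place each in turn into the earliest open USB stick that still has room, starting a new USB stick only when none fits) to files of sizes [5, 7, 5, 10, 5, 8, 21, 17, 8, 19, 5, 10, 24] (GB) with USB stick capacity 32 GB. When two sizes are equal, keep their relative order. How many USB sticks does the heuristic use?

5

Sorted descending: 24, 21, 19, 17, 10, 10, 8, 8, 7, 5, 5, 5, 5.
  24 → USB stick 1 (new)  [load 24/32]
  21 → USB stick 2 (new)  [load 21/32]
  19 → USB stick 3 (new)  [load 19/32]
  17 → USB stick 4 (new)  [load 17/32]
  10 → USB stick 2  [load 31/32]
  10 → USB stick 3  [load 29/32]
  8 → USB stick 1  [load 32/32]
  8 → USB stick 4  [load 25/32]
  7 → USB stick 4  [load 32/32]
  5 → USB stick 5 (new)  [load 5/32]
  5 → USB stick 5  [load 10/32]
  5 → USB stick 5  [load 15/32]
  5 → USB stick 5  [load 20/32]
5 USB sticks opened.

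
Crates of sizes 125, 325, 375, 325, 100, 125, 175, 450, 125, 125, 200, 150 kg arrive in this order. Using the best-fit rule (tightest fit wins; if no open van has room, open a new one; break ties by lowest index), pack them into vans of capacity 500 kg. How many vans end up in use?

  125 → van 1 (new)  [load 125/500]
  325 → van 1  [load 450/500]
  375 → van 2 (new)  [load 375/500]
  325 → van 3 (new)  [load 325/500]
  100 → van 2  [load 475/500]
  125 → van 3  [load 450/500]
  175 → van 4 (new)  [load 175/500]
  450 → van 5 (new)  [load 450/500]
  125 → van 4  [load 300/500]
  125 → van 4  [load 425/500]
  200 → van 6 (new)  [load 200/500]
  150 → van 6  [load 350/500]
6 vans opened.

6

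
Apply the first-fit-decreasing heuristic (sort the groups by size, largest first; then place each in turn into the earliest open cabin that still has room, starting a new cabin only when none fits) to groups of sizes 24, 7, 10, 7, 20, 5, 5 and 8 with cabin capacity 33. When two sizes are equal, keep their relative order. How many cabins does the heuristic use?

3

Sorted descending: 24, 20, 10, 8, 7, 7, 5, 5.
  24 → cabin 1 (new)  [load 24/33]
  20 → cabin 2 (new)  [load 20/33]
  10 → cabin 2  [load 30/33]
  8 → cabin 1  [load 32/33]
  7 → cabin 3 (new)  [load 7/33]
  7 → cabin 3  [load 14/33]
  5 → cabin 3  [load 19/33]
  5 → cabin 3  [load 24/33]
3 cabins opened.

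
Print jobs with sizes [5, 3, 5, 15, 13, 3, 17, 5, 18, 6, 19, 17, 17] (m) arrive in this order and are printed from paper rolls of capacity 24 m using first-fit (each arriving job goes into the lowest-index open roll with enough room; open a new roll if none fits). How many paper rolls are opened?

8

  5 → roll 1 (new)  [load 5/24]
  3 → roll 1  [load 8/24]
  5 → roll 1  [load 13/24]
  15 → roll 2 (new)  [load 15/24]
  13 → roll 3 (new)  [load 13/24]
  3 → roll 1  [load 16/24]
  17 → roll 4 (new)  [load 17/24]
  5 → roll 1  [load 21/24]
  18 → roll 5 (new)  [load 18/24]
  6 → roll 2  [load 21/24]
  19 → roll 6 (new)  [load 19/24]
  17 → roll 7 (new)  [load 17/24]
  17 → roll 8 (new)  [load 17/24]
8 paper rolls opened.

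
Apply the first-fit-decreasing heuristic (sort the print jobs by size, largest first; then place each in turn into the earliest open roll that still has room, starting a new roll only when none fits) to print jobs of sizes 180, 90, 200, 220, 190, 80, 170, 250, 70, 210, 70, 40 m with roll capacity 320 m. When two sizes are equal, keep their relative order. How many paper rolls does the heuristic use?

Sorted descending: 250, 220, 210, 200, 190, 180, 170, 90, 80, 70, 70, 40.
  250 → roll 1 (new)  [load 250/320]
  220 → roll 2 (new)  [load 220/320]
  210 → roll 3 (new)  [load 210/320]
  200 → roll 4 (new)  [load 200/320]
  190 → roll 5 (new)  [load 190/320]
  180 → roll 6 (new)  [load 180/320]
  170 → roll 7 (new)  [load 170/320]
  90 → roll 2  [load 310/320]
  80 → roll 3  [load 290/320]
  70 → roll 1  [load 320/320]
  70 → roll 4  [load 270/320]
  40 → roll 4  [load 310/320]
7 paper rolls opened.

7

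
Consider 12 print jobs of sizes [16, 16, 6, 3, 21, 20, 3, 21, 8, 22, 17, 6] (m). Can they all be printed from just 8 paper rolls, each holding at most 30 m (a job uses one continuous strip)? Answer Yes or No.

A valid assignment using 7 paper rolls:
  roll 1: 22 + 8 = 30
  roll 2: 21 + 6 + 3 = 30
  roll 3: 21 + 6 + 3 = 30
  roll 4: 20 = 20
  roll 5: 17 = 17
  roll 6: 16 = 16
  roll 7: 16 = 16
That uses only 7 ≤ 8, so 8 paper rolls are enough.

Yes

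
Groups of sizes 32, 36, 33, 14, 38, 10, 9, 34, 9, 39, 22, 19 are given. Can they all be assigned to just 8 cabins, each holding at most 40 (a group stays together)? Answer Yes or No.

No

Total = 295; ⌈295/40⌉ = 8.
The bound of 8 does not rule out 8, but exhaustive search shows no assignment into 8 cabins of capacity 40 exists — the minimum is 9.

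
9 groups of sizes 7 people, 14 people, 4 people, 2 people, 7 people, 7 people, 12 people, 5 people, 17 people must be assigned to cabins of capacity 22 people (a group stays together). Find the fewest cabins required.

Total = 17 + 14 + 12 + 7 + 7 + 7 + 5 + 4 + 2 = 75 people.
Lower bound: ⌈75/22⌉ = 4 cabins.
A packing using 4 cabins:
  cabin 1: 17 + 5 = 22
  cabin 2: 14 + 7 = 21
  cabin 3: 12 + 7 + 2 = 21
  cabin 4: 7 + 4 = 11
This matches the lower bound, so 4 is optimal.

4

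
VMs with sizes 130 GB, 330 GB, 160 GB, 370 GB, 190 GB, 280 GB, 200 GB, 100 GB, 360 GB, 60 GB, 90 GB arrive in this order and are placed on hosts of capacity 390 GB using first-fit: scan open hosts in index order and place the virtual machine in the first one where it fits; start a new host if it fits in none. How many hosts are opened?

  130 → host 1 (new)  [load 130/390]
  330 → host 2 (new)  [load 330/390]
  160 → host 1  [load 290/390]
  370 → host 3 (new)  [load 370/390]
  190 → host 4 (new)  [load 190/390]
  280 → host 5 (new)  [load 280/390]
  200 → host 4  [load 390/390]
  100 → host 1  [load 390/390]
  360 → host 6 (new)  [load 360/390]
  60 → host 2  [load 390/390]
  90 → host 5  [load 370/390]
6 hosts opened.

6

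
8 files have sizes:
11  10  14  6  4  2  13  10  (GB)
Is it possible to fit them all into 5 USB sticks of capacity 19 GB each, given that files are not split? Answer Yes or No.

Yes

A valid assignment using 5 USB sticks:
  USB stick 1: 14 + 4 = 18
  USB stick 2: 13 + 6 = 19
  USB stick 3: 11 + 2 = 13
  USB stick 4: 10 = 10
  USB stick 5: 10 = 10
Every load is within 19 GB, so 5 USB sticks suffice.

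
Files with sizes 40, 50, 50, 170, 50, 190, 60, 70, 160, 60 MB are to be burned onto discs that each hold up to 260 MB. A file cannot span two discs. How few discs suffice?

4

Total = 190 + 170 + 160 + 70 + 60 + 60 + 50 + 50 + 50 + 40 = 900 MB.
Lower bound: ⌈900/260⌉ = 4 discs.
A packing using 4 discs:
  disc 1: 190 + 70 = 260
  disc 2: 170 + 60 = 230
  disc 3: 160 + 60 + 40 = 260
  disc 4: 50 + 50 + 50 = 150
This matches the lower bound, so 4 is optimal.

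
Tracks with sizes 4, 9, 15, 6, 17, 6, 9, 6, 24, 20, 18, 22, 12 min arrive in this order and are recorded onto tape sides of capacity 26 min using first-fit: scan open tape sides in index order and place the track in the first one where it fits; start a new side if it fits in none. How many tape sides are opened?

8

  4 → side 1 (new)  [load 4/26]
  9 → side 1  [load 13/26]
  15 → side 2 (new)  [load 15/26]
  6 → side 1  [load 19/26]
  17 → side 3 (new)  [load 17/26]
  6 → side 1  [load 25/26]
  9 → side 2  [load 24/26]
  6 → side 3  [load 23/26]
  24 → side 4 (new)  [load 24/26]
  20 → side 5 (new)  [load 20/26]
  18 → side 6 (new)  [load 18/26]
  22 → side 7 (new)  [load 22/26]
  12 → side 8 (new)  [load 12/26]
8 tape sides opened.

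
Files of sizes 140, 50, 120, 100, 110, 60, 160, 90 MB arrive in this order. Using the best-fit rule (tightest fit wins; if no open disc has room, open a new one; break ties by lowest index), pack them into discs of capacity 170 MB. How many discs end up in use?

6

  140 → disc 1 (new)  [load 140/170]
  50 → disc 2 (new)  [load 50/170]
  120 → disc 2  [load 170/170]
  100 → disc 3 (new)  [load 100/170]
  110 → disc 4 (new)  [load 110/170]
  60 → disc 4  [load 170/170]
  160 → disc 5 (new)  [load 160/170]
  90 → disc 6 (new)  [load 90/170]
6 discs opened.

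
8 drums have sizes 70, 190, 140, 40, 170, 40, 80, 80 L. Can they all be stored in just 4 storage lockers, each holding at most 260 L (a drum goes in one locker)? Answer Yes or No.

Yes

A valid assignment using 4 storage lockers:
  locker 1: 190 + 70 = 260
  locker 2: 170 + 80 = 250
  locker 3: 140 + 80 + 40 = 260
  locker 4: 40 = 40
Every load is within 260 L, so 4 storage lockers suffice.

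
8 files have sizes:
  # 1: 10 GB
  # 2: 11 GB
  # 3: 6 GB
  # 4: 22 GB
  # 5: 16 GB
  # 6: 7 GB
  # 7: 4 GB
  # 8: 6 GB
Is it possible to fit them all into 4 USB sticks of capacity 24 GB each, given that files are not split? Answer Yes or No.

Yes

A valid assignment using 4 USB sticks:
  USB stick 1: 22 = 22
  USB stick 2: 16 + 7 = 23
  USB stick 3: 11 + 10 = 21
  USB stick 4: 6 + 6 + 4 = 16
Every load is within 24 GB, so 4 USB sticks suffice.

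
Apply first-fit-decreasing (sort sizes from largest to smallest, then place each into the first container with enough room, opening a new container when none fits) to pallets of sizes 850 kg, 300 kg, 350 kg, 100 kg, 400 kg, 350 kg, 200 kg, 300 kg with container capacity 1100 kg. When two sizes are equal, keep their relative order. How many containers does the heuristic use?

3

Sorted descending: 850, 400, 350, 350, 300, 300, 200, 100.
  850 → container 1 (new)  [load 850/1100]
  400 → container 2 (new)  [load 400/1100]
  350 → container 2  [load 750/1100]
  350 → container 2  [load 1100/1100]
  300 → container 3 (new)  [load 300/1100]
  300 → container 3  [load 600/1100]
  200 → container 1  [load 1050/1100]
  100 → container 3  [load 700/1100]
3 containers opened.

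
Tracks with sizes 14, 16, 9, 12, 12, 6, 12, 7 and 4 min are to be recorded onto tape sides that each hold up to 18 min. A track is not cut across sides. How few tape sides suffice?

6

Total = 16 + 14 + 12 + 12 + 12 + 9 + 7 + 6 + 4 = 92 min.
Lower bound: ⌈92/18⌉ = 6 tape sides.
A packing using 6 tape sides:
  side 1: 16 = 16
  side 2: 14 + 4 = 18
  side 3: 12 + 6 = 18
  side 4: 12 = 12
  side 5: 12 = 12
  side 6: 9 + 7 = 16
This matches the lower bound, so 6 is optimal.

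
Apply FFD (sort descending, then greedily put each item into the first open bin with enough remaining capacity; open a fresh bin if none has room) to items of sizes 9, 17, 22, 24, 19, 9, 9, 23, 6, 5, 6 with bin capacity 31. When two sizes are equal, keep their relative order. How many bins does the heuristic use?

Sorted descending: 24, 23, 22, 19, 17, 9, 9, 9, 6, 6, 5.
  24 → bin 1 (new)  [load 24/31]
  23 → bin 2 (new)  [load 23/31]
  22 → bin 3 (new)  [load 22/31]
  19 → bin 4 (new)  [load 19/31]
  17 → bin 5 (new)  [load 17/31]
  9 → bin 3  [load 31/31]
  9 → bin 4  [load 28/31]
  9 → bin 5  [load 26/31]
  6 → bin 1  [load 30/31]
  6 → bin 2  [load 29/31]
  5 → bin 5  [load 31/31]
5 bins opened.

5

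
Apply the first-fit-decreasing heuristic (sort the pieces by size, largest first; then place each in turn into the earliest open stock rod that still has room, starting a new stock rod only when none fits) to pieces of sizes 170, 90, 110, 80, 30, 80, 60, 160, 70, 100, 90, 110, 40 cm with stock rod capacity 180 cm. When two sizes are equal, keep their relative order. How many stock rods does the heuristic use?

7

Sorted descending: 170, 160, 110, 110, 100, 90, 90, 80, 80, 70, 60, 40, 30.
  170 → stock rod 1 (new)  [load 170/180]
  160 → stock rod 2 (new)  [load 160/180]
  110 → stock rod 3 (new)  [load 110/180]
  110 → stock rod 4 (new)  [load 110/180]
  100 → stock rod 5 (new)  [load 100/180]
  90 → stock rod 6 (new)  [load 90/180]
  90 → stock rod 6  [load 180/180]
  80 → stock rod 5  [load 180/180]
  80 → stock rod 7 (new)  [load 80/180]
  70 → stock rod 3  [load 180/180]
  60 → stock rod 4  [load 170/180]
  40 → stock rod 7  [load 120/180]
  30 → stock rod 7  [load 150/180]
7 stock rods opened.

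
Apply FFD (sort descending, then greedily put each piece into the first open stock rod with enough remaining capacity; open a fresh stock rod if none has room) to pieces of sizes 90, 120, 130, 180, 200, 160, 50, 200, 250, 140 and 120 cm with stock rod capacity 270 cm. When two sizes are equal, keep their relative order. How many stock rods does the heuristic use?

Sorted descending: 250, 200, 200, 180, 160, 140, 130, 120, 120, 90, 50.
  250 → stock rod 1 (new)  [load 250/270]
  200 → stock rod 2 (new)  [load 200/270]
  200 → stock rod 3 (new)  [load 200/270]
  180 → stock rod 4 (new)  [load 180/270]
  160 → stock rod 5 (new)  [load 160/270]
  140 → stock rod 6 (new)  [load 140/270]
  130 → stock rod 6  [load 270/270]
  120 → stock rod 7 (new)  [load 120/270]
  120 → stock rod 7  [load 240/270]
  90 → stock rod 4  [load 270/270]
  50 → stock rod 2  [load 250/270]
7 stock rods opened.

7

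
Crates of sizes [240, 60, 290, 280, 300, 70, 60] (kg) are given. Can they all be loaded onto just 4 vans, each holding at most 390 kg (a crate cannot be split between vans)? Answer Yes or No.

A valid assignment using 4 vans:
  van 1: 300 + 70 = 370
  van 2: 290 + 60 = 350
  van 3: 280 + 60 = 340
  van 4: 240 = 240
Every load is within 390 kg, so 4 vans suffice.

Yes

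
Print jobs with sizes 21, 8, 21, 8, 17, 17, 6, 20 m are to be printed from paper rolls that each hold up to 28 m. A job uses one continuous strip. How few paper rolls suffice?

Total = 21 + 21 + 20 + 17 + 17 + 8 + 8 + 6 = 118 m.
Lower bound: ⌈118/28⌉ = 5 paper rolls.
A packing using 5 paper rolls:
  roll 1: 21 + 6 = 27
  roll 2: 21 = 21
  roll 3: 20 + 8 = 28
  roll 4: 17 + 8 = 25
  roll 5: 17 = 17
This matches the lower bound, so 5 is optimal.

5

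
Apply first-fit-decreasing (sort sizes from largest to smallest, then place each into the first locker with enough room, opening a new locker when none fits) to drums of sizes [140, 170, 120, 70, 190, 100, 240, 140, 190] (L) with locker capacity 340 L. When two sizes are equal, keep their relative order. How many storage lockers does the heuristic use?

Sorted descending: 240, 190, 190, 170, 140, 140, 120, 100, 70.
  240 → locker 1 (new)  [load 240/340]
  190 → locker 2 (new)  [load 190/340]
  190 → locker 3 (new)  [load 190/340]
  170 → locker 4 (new)  [load 170/340]
  140 → locker 2  [load 330/340]
  140 → locker 3  [load 330/340]
  120 → locker 4  [load 290/340]
  100 → locker 1  [load 340/340]
  70 → locker 5 (new)  [load 70/340]
5 storage lockers opened.

5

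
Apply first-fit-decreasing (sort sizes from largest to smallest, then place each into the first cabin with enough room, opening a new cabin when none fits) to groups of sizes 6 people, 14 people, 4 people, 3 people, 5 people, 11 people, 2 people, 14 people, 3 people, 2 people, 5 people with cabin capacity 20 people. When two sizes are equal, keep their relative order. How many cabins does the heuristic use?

4

Sorted descending: 14, 14, 11, 6, 5, 5, 4, 3, 3, 2, 2.
  14 → cabin 1 (new)  [load 14/20]
  14 → cabin 2 (new)  [load 14/20]
  11 → cabin 3 (new)  [load 11/20]
  6 → cabin 1  [load 20/20]
  5 → cabin 2  [load 19/20]
  5 → cabin 3  [load 16/20]
  4 → cabin 3  [load 20/20]
  3 → cabin 4 (new)  [load 3/20]
  3 → cabin 4  [load 6/20]
  2 → cabin 4  [load 8/20]
  2 → cabin 4  [load 10/20]
4 cabins opened.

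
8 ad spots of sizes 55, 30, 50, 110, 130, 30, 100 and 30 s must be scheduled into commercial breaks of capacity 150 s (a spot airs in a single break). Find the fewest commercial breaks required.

Total = 130 + 110 + 100 + 55 + 50 + 30 + 30 + 30 = 535 s.
Lower bound: ⌈535/150⌉ = 4 commercial breaks.
A packing using 4 commercial breaks:
  break 1: 130 = 130
  break 2: 110 + 30 = 140
  break 3: 100 + 50 = 150
  break 4: 55 + 30 + 30 = 115
This matches the lower bound, so 4 is optimal.

4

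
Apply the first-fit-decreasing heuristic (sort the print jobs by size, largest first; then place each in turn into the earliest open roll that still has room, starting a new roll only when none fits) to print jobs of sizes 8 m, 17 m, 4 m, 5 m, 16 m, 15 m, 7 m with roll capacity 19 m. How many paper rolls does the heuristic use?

5

Sorted descending: 17, 16, 15, 8, 7, 5, 4.
  17 → roll 1 (new)  [load 17/19]
  16 → roll 2 (new)  [load 16/19]
  15 → roll 3 (new)  [load 15/19]
  8 → roll 4 (new)  [load 8/19]
  7 → roll 4  [load 15/19]
  5 → roll 5 (new)  [load 5/19]
  4 → roll 3  [load 19/19]
5 paper rolls opened.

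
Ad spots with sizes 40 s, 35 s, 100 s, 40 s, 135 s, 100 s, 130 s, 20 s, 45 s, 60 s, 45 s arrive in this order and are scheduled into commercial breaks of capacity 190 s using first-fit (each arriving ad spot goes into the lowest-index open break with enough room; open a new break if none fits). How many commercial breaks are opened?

5

  40 → break 1 (new)  [load 40/190]
  35 → break 1  [load 75/190]
  100 → break 1  [load 175/190]
  40 → break 2 (new)  [load 40/190]
  135 → break 2  [load 175/190]
  100 → break 3 (new)  [load 100/190]
  130 → break 4 (new)  [load 130/190]
  20 → break 3  [load 120/190]
  45 → break 3  [load 165/190]
  60 → break 4  [load 190/190]
  45 → break 5 (new)  [load 45/190]
5 commercial breaks opened.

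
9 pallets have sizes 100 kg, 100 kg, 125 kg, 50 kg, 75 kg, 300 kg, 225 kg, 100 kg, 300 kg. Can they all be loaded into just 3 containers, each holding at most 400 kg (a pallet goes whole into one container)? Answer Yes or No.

Total = 1375 kg; ⌈1375/400⌉ = 4.
At least 4 containers are required, but only 3 are allowed.

No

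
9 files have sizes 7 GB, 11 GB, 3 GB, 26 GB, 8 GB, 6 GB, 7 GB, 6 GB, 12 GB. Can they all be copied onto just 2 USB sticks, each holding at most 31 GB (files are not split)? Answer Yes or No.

Total = 86 GB; ⌈86/31⌉ = 3.
At least 3 USB sticks are required, but only 2 are allowed.

No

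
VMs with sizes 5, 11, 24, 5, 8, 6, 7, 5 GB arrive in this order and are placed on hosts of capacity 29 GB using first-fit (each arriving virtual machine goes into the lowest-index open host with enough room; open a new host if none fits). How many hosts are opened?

3

  5 → host 1 (new)  [load 5/29]
  11 → host 1  [load 16/29]
  24 → host 2 (new)  [load 24/29]
  5 → host 1  [load 21/29]
  8 → host 1  [load 29/29]
  6 → host 3 (new)  [load 6/29]
  7 → host 3  [load 13/29]
  5 → host 2  [load 29/29]
3 hosts opened.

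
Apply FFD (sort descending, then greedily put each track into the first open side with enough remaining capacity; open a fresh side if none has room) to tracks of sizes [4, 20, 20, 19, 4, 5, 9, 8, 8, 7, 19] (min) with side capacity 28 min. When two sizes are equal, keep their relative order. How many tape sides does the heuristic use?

5

Sorted descending: 20, 20, 19, 19, 9, 8, 8, 7, 5, 4, 4.
  20 → side 1 (new)  [load 20/28]
  20 → side 2 (new)  [load 20/28]
  19 → side 3 (new)  [load 19/28]
  19 → side 4 (new)  [load 19/28]
  9 → side 3  [load 28/28]
  8 → side 1  [load 28/28]
  8 → side 2  [load 28/28]
  7 → side 4  [load 26/28]
  5 → side 5 (new)  [load 5/28]
  4 → side 5  [load 9/28]
  4 → side 5  [load 13/28]
5 tape sides opened.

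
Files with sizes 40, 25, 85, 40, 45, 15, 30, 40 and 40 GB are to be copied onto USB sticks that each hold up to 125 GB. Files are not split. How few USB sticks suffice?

3

Total = 85 + 45 + 40 + 40 + 40 + 40 + 30 + 25 + 15 = 360 GB.
Lower bound: ⌈360/125⌉ = 3 USB sticks.
A packing using 3 USB sticks:
  USB stick 1: 85 + 40 = 125
  USB stick 2: 45 + 40 + 40 = 125
  USB stick 3: 40 + 30 + 25 + 15 = 110
This matches the lower bound, so 3 is optimal.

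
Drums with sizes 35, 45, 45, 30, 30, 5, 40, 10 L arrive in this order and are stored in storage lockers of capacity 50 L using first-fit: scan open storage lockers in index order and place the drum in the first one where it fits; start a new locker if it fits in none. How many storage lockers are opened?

  35 → locker 1 (new)  [load 35/50]
  45 → locker 2 (new)  [load 45/50]
  45 → locker 3 (new)  [load 45/50]
  30 → locker 4 (new)  [load 30/50]
  30 → locker 5 (new)  [load 30/50]
  5 → locker 1  [load 40/50]
  40 → locker 6 (new)  [load 40/50]
  10 → locker 1  [load 50/50]
6 storage lockers opened.

6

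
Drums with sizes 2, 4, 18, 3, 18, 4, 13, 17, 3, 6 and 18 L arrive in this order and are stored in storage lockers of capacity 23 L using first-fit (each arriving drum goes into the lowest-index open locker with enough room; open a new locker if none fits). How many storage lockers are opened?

6

  2 → locker 1 (new)  [load 2/23]
  4 → locker 1  [load 6/23]
  18 → locker 2 (new)  [load 18/23]
  3 → locker 1  [load 9/23]
  18 → locker 3 (new)  [load 18/23]
  4 → locker 1  [load 13/23]
  13 → locker 4 (new)  [load 13/23]
  17 → locker 5 (new)  [load 17/23]
  3 → locker 1  [load 16/23]
  6 → locker 1  [load 22/23]
  18 → locker 6 (new)  [load 18/23]
6 storage lockers opened.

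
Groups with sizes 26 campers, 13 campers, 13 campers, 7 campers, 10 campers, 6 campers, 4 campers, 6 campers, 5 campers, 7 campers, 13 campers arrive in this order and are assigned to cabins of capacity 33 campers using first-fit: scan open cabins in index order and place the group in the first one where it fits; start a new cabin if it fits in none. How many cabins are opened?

  26 → cabin 1 (new)  [load 26/33]
  13 → cabin 2 (new)  [load 13/33]
  13 → cabin 2  [load 26/33]
  7 → cabin 1  [load 33/33]
  10 → cabin 3 (new)  [load 10/33]
  6 → cabin 2  [load 32/33]
  4 → cabin 3  [load 14/33]
  6 → cabin 3  [load 20/33]
  5 → cabin 3  [load 25/33]
  7 → cabin 3  [load 32/33]
  13 → cabin 4 (new)  [load 13/33]
4 cabins opened.

4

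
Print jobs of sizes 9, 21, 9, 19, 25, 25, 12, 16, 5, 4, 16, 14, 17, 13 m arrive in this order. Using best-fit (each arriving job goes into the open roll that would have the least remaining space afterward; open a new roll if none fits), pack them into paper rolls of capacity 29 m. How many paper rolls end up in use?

  9 → roll 1 (new)  [load 9/29]
  21 → roll 2 (new)  [load 21/29]
  9 → roll 1  [load 18/29]
  19 → roll 3 (new)  [load 19/29]
  25 → roll 4 (new)  [load 25/29]
  25 → roll 5 (new)  [load 25/29]
  12 → roll 6 (new)  [load 12/29]
  16 → roll 6  [load 28/29]
  5 → roll 2  [load 26/29]
  4 → roll 4  [load 29/29]
  16 → roll 7 (new)  [load 16/29]
  14 → roll 8 (new)  [load 14/29]
  17 → roll 9 (new)  [load 17/29]
  13 → roll 7  [load 29/29]
9 paper rolls opened.

9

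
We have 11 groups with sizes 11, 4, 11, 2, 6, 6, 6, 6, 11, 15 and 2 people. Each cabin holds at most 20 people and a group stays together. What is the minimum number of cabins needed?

5

Total = 15 + 11 + 11 + 11 + 6 + 6 + 6 + 6 + 4 + 2 + 2 = 80 people.
Lower bound: ⌈80/20⌉ = 4 cabins.
A packing using 5 cabins:
  cabin 1: 15 + 4 = 19
  cabin 2: 11 + 6 + 2 = 19
  cabin 3: 11 + 6 + 2 = 19
  cabin 4: 11 + 6 = 17
  cabin 5: 6 = 6
No arrangement into 4 cabins stays within capacity, so 5 is optimal.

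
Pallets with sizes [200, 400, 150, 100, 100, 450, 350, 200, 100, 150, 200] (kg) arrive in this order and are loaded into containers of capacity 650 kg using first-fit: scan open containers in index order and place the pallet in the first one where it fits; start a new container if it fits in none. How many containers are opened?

  200 → container 1 (new)  [load 200/650]
  400 → container 1  [load 600/650]
  150 → container 2 (new)  [load 150/650]
  100 → container 2  [load 250/650]
  100 → container 2  [load 350/650]
  450 → container 3 (new)  [load 450/650]
  350 → container 4 (new)  [load 350/650]
  200 → container 2  [load 550/650]
  100 → container 2  [load 650/650]
  150 → container 3  [load 600/650]
  200 → container 4  [load 550/650]
4 containers opened.

4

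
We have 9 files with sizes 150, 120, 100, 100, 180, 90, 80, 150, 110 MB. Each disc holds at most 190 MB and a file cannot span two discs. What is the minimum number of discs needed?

Total = 180 + 150 + 150 + 120 + 110 + 100 + 100 + 90 + 80 = 1080 MB.
Lower bound: ⌈1080/190⌉ = 6 discs.
Also, 7 files each exceed 95 MB, and no two of those can share a disc, so at least 7 discs are needed.
A packing using 7 discs:
  disc 1: 180 = 180
  disc 2: 150 = 150
  disc 3: 150 = 150
  disc 4: 120 = 120
  disc 5: 110 + 80 = 190
  disc 6: 100 + 90 = 190
  disc 7: 100 = 100
This matches the lower bound, so 7 is optimal.

7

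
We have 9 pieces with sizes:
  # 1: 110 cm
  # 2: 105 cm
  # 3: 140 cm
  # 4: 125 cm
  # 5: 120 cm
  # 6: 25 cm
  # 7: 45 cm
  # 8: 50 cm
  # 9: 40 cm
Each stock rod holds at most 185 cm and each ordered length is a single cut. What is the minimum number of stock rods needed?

Total = 140 + 125 + 120 + 110 + 105 + 50 + 45 + 40 + 25 = 760 cm.
Lower bound: ⌈760/185⌉ = 5 stock rods.
A packing using 5 stock rods:
  stock rod 1: 140 + 45 = 185
  stock rod 2: 125 + 50 = 175
  stock rod 3: 120 + 40 + 25 = 185
  stock rod 4: 110 = 110
  stock rod 5: 105 = 105
This matches the lower bound, so 5 is optimal.

5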